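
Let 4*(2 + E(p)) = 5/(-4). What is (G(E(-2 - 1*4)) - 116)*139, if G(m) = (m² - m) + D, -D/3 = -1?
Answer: -3748413/256 ≈ -14642.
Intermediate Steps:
D = 3 (D = -3*(-1) = 3)
E(p) = -37/16 (E(p) = -2 + (5/(-4))/4 = -2 + (5*(-¼))/4 = -2 + (¼)*(-5/4) = -2 - 5/16 = -37/16)
G(m) = 3 + m² - m (G(m) = (m² - m) + 3 = 3 + m² - m)
(G(E(-2 - 1*4)) - 116)*139 = ((3 + (-37/16)² - 1*(-37/16)) - 116)*139 = ((3 + 1369/256 + 37/16) - 116)*139 = (2729/256 - 116)*139 = -26967/256*139 = -3748413/256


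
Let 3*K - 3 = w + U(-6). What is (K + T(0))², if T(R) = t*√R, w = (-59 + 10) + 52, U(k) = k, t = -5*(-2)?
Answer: 0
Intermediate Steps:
t = 10
w = 3 (w = -49 + 52 = 3)
T(R) = 10*√R
K = 0 (K = 1 + (3 - 6)/3 = 1 + (⅓)*(-3) = 1 - 1 = 0)
(K + T(0))² = (0 + 10*√0)² = (0 + 10*0)² = (0 + 0)² = 0² = 0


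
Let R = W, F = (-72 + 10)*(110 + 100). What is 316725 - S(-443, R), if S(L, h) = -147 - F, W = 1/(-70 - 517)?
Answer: 303852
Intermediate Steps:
F = -13020 (F = -62*210 = -13020)
W = -1/587 (W = 1/(-587) = -1/587 ≈ -0.0017036)
R = -1/587 ≈ -0.0017036
S(L, h) = 12873 (S(L, h) = -147 - 1*(-13020) = -147 + 13020 = 12873)
316725 - S(-443, R) = 316725 - 1*12873 = 316725 - 12873 = 303852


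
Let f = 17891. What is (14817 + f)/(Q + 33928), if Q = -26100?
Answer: 8177/1957 ≈ 4.1783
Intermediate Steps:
(14817 + f)/(Q + 33928) = (14817 + 17891)/(-26100 + 33928) = 32708/7828 = 32708*(1/7828) = 8177/1957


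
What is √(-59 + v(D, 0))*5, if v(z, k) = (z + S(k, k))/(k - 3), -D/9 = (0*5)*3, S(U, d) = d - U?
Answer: 5*I*√59 ≈ 38.406*I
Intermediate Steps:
D = 0 (D = -9*0*5*3 = -0*3 = -9*0 = 0)
v(z, k) = z/(-3 + k) (v(z, k) = (z + (k - k))/(k - 3) = (z + 0)/(-3 + k) = z/(-3 + k))
√(-59 + v(D, 0))*5 = √(-59 + 0/(-3 + 0))*5 = √(-59 + 0/(-3))*5 = √(-59 + 0*(-⅓))*5 = √(-59 + 0)*5 = √(-59)*5 = (I*√59)*5 = 5*I*√59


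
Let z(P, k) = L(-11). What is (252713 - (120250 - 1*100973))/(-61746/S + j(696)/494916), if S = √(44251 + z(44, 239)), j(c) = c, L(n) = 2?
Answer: -343207125494541/90071139497989586 - 1021564790610015981*√4917/90071139497989586 ≈ -795.30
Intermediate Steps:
z(P, k) = 2
S = 3*√4917 (S = √(44251 + 2) = √44253 = 3*√4917 ≈ 210.36)
(252713 - (120250 - 1*100973))/(-61746/S + j(696)/494916) = (252713 - (120250 - 1*100973))/(-61746*√4917/14751 + 696/494916) = (252713 - (120250 - 100973))/(-20582*√4917/4917 + 696*(1/494916)) = (252713 - 1*19277)/(-20582*√4917/4917 + 58/41243) = (252713 - 19277)/(58/41243 - 20582*√4917/4917) = 233436/(58/41243 - 20582*√4917/4917)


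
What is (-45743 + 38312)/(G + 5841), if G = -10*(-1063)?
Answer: -7431/16471 ≈ -0.45116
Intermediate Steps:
G = 10630
(-45743 + 38312)/(G + 5841) = (-45743 + 38312)/(10630 + 5841) = -7431/16471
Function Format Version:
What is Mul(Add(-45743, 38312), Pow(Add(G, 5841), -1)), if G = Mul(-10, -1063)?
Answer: Rational(-7431, 16471) ≈ -0.45116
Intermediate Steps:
G = 10630
Mul(Add(-45743, 38312), Pow(Add(G, 5841), -1)) = Mul(Add(-45743, 38312), Pow(Add(10630, 5841), -1)) = Mul(-7431, Pow(16471, -1)) = Mul(-7431, Rational(1, 16471)) = Rational(-7431, 16471)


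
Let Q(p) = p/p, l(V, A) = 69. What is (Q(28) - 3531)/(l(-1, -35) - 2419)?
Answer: 353/235 ≈ 1.5021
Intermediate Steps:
Q(p) = 1
(Q(28) - 3531)/(l(-1, -35) - 2419) = (1 - 3531)/(69 - 2419) = -3530/(-2350) = -3530*(-1/2350) = 353/235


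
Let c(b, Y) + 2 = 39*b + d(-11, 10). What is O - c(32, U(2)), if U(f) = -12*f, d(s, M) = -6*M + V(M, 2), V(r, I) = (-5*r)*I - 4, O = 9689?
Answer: 8607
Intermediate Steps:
V(r, I) = -4 - 5*I*r (V(r, I) = -5*I*r - 4 = -4 - 5*I*r)
d(s, M) = -4 - 16*M (d(s, M) = -6*M + (-4 - 5*2*M) = -6*M + (-4 - 10*M) = -4 - 16*M)
c(b, Y) = -166 + 39*b (c(b, Y) = -2 + (39*b + (-4 - 16*10)) = -2 + (39*b + (-4 - 160)) = -2 + (39*b - 164) = -2 + (-164 + 39*b) = -166 + 39*b)
O - c(32, U(2)) = 9689 - (-166 + 39*32) = 9689 - (-166 + 1248) = 9689 - 1*1082 = 9689 - 1082 = 8607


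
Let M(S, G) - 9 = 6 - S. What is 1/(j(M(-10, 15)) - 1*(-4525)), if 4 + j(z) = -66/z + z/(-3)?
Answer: 75/338252 ≈ 0.00022173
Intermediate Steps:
M(S, G) = 15 - S (M(S, G) = 9 + (6 - S) = 15 - S)
j(z) = -4 - 66/z - z/3 (j(z) = -4 + (-66/z + z/(-3)) = -4 + (-66/z + z*(-1/3)) = -4 + (-66/z - z/3) = -4 - 66/z - z/3)
1/(j(M(-10, 15)) - 1*(-4525)) = 1/((-4 - 66/(15 - 1*(-10)) - (15 - 1*(-10))/3) - 1*(-4525)) = 1/((-4 - 66/(15 + 10) - (15 + 10)/3) + 4525) = 1/((-4 - 66/25 - 1/3*25) + 4525) = 1/((-4 - 66*1/25 - 25/3) + 4525) = 1/((-4 - 66/25 - 25/3) + 4525) = 1/(-1123/75 + 4525) = 1/(338252/75) = 75/338252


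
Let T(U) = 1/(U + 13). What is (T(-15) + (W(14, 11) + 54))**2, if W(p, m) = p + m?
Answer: 24649/4 ≈ 6162.3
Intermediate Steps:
T(U) = 1/(13 + U)
W(p, m) = m + p
(T(-15) + (W(14, 11) + 54))**2 = (1/(13 - 15) + ((11 + 14) + 54))**2 = (1/(-2) + (25 + 54))**2 = (-1/2 + 79)**2 = (157/2)**2 = 24649/4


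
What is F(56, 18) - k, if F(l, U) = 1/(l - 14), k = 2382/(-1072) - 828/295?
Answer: 16777273/3320520 ≈ 5.0526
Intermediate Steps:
k = -795153/158120 (k = 2382*(-1/1072) - 828*1/295 = -1191/536 - 828/295 = -795153/158120 ≈ -5.0288)
F(l, U) = 1/(-14 + l)
F(56, 18) - k = 1/(-14 + 56) - 1*(-795153/158120) = 1/42 + 795153/158120 = 16777273/3320520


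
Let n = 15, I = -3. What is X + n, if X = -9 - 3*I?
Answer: 15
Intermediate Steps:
X = 0 (X = -9 - 3*(-3) = -9 + 9 = 0)
X + n = 0 + 15 = 15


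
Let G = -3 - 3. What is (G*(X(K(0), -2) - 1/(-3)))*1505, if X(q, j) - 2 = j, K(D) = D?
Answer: -3010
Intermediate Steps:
X(q, j) = 2 + j
G = -6
(G*(X(K(0), -2) - 1/(-3)))*1505 = -6*((2 - 2) - 1/(-3))*1505 = -6*(0 - 1*(-⅓))*1505 = -6*(0 + ⅓)*1505 = -6*⅓*1505 = -2*1505 = -3010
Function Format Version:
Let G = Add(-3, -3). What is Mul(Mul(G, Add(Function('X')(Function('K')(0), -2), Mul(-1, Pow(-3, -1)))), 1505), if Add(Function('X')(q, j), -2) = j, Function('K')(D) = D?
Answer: -3010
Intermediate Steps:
Function('X')(q, j) = Add(2, j)
G = -6
Mul(Mul(G, Add(Function('X')(Function('K')(0), -2), Mul(-1, Pow(-3, -1)))), 1505) = Mul(Mul(-6, Add(Add(2, -2), Mul(-1, Pow(-3, -1)))), 1505) = Mul(Mul(-6, Add(0, Mul(-1, Rational(-1, 3)))), 1505) = Mul(Mul(-6, Add(0, Rational(1, 3))), 1505) = Mul(Mul(-6, Rational(1, 3)), 1505) = Mul(-2, 1505) = -3010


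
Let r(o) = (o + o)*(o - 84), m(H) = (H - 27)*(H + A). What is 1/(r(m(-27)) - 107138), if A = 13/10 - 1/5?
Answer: 25/89251528 ≈ 2.8011e-7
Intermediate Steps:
A = 11/10 (A = 13*(1/10) - 1*1/5 = 13/10 - 1/5 = 11/10 ≈ 1.1000)
m(H) = (-27 + H)*(11/10 + H) (m(H) = (H - 27)*(H + 11/10) = (-27 + H)*(11/10 + H))
r(o) = 2*o*(-84 + o) (r(o) = (2*o)*(-84 + o) = 2*o*(-84 + o))
1/(r(m(-27)) - 107138) = 1/(2*(-297/10 + (-27)**2 - 259/10*(-27))*(-84 + (-297/10 + (-27)**2 - 259/10*(-27))) - 107138) = 1/(2*(-297/10 + 729 + 6993/10)*(-84 + (-297/10 + 729 + 6993/10)) - 107138) = 1/(2*(6993/5)*(-84 + 6993/5) - 107138) = 1/(2*(6993/5)*(6573/5) - 107138) = 1/(91929978/25 - 107138) = 1/(89251528/25) = 25/89251528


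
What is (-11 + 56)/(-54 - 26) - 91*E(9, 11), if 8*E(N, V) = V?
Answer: -2011/16 ≈ -125.69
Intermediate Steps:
E(N, V) = V/8
(-11 + 56)/(-54 - 26) - 91*E(9, 11) = (-11 + 56)/(-54 - 26) - 91*11/8 = 45/(-80) - 91*11/8 = 45*(-1/80) - 1001/8 = -9/16 - 1001/8 = -2011/16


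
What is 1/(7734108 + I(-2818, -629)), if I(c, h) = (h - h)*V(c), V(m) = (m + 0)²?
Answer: 1/7734108 ≈ 1.2930e-7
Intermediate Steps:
V(m) = m²
I(c, h) = 0 (I(c, h) = (h - h)*c² = 0*c² = 0)
1/(7734108 + I(-2818, -629)) = 1/(7734108 + 0) = 1/7734108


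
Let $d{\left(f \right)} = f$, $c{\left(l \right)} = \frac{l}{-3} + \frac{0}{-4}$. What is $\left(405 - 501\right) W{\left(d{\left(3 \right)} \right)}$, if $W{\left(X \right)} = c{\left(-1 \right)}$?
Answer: $-32$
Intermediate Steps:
$c{\left(l \right)} = - \frac{l}{3}$ ($c{\left(l \right)} = l \left(- \frac{1}{3}\right) + 0 \left(- \frac{1}{4}\right) = - \frac{l}{3} + 0 = - \frac{l}{3}$)
$W{\left(X \right)} = \frac{1}{3}$ ($W{\left(X \right)} = \left(- \frac{1}{3}\right) \left(-1\right) = \frac{1}{3}$)
$\left(405 - 501\right) W{\left(d{\left(3 \right)} \right)} = \left(405 - 501\right) \frac{1}{3} = \left(-96\right) \frac{1}{3} = -32$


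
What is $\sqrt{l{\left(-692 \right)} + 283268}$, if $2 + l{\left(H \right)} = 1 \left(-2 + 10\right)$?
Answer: $\sqrt{283274} \approx 532.23$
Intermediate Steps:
$l{\left(H \right)} = 6$ ($l{\left(H \right)} = -2 + 1 \left(-2 + 10\right) = -2 + 1 \cdot 8 = -2 + 8 = 6$)
$\sqrt{l{\left(-692 \right)} + 283268} = \sqrt{6 + 283268} = \sqrt{283274}$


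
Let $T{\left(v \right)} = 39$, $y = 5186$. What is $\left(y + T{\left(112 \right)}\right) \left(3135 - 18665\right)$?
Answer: $-81144250$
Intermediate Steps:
$\left(y + T{\left(112 \right)}\right) \left(3135 - 18665\right) = \left(5186 + 39\right) \left(3135 - 18665\right) = 5225 \left(-15530\right) = -81144250$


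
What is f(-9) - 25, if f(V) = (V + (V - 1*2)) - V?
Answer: -36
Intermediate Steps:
f(V) = -2 + V (f(V) = (V + (V - 2)) - V = (V + (-2 + V)) - V = (-2 + 2*V) - V = -2 + V)
f(-9) - 25 = (-2 - 9) - 25 = -11 - 25 = -36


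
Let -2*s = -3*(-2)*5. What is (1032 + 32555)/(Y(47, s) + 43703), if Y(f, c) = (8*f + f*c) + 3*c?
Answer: 33587/43329 ≈ 0.77516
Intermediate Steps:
s = -15 (s = -(-3*(-2))*5/2 = -3*5 = -1/2*30 = -15)
Y(f, c) = 3*c + 8*f + c*f (Y(f, c) = (8*f + c*f) + 3*c = 3*c + 8*f + c*f)
(1032 + 32555)/(Y(47, s) + 43703) = (1032 + 32555)/((3*(-15) + 8*47 - 15*47) + 43703) = 33587/((-45 + 376 - 705) + 43703) = 33587/(-374 + 43703) = 33587/43329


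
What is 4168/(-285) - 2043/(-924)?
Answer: -1089659/87780 ≈ -12.414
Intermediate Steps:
4168/(-285) - 2043/(-924) = 4168*(-1/285) - 2043*(-1/924) = -4168/285 + 681/308 = -1089659/87780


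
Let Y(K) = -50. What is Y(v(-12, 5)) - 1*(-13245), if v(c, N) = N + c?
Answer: 13195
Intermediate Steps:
Y(v(-12, 5)) - 1*(-13245) = -50 - 1*(-13245) = -50 + 13245 = 13195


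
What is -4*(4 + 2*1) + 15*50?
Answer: 726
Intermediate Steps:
-4*(4 + 2*1) + 15*50 = -4*(4 + 2) + 750 = -4*6 + 750 = -24 + 750 = 726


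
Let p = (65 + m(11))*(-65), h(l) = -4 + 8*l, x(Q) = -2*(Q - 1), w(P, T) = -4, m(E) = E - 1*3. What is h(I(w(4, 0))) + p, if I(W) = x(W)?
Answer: -4669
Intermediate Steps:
m(E) = -3 + E (m(E) = E - 3 = -3 + E)
x(Q) = 2 - 2*Q (x(Q) = -2*(-1 + Q) = 2 - 2*Q)
I(W) = 2 - 2*W
p = -4745 (p = (65 + (-3 + 11))*(-65) = (65 + 8)*(-65) = 73*(-65) = -4745)
h(I(w(4, 0))) + p = (-4 + 8*(2 - 2*(-4))) - 4745 = (-4 + 8*(2 + 8)) - 4745 = (-4 + 8*10) - 4745 = (-4 + 80) - 4745 = 76 - 4745 = -4669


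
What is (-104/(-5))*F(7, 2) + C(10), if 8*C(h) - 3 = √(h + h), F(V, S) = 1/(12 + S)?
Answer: 521/280 + √5/4 ≈ 2.4197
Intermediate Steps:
C(h) = 3/8 + √2*√h/8 (C(h) = 3/8 + √(h + h)/8 = 3/8 + √(2*h)/8 = 3/8 + (√2*√h)/8 = 3/8 + √2*√h/8)
(-104/(-5))*F(7, 2) + C(10) = (-104/(-5))/(12 + 2) + (3/8 + √2*√10/8) = -104*(-⅕)/14 + (3/8 + √5/4) = (104/5)*(1/14) + (3/8 + √5/4) = 52/35 + (3/8 + √5/4) = 521/280 + √5/4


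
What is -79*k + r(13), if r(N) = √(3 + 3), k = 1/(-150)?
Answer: 79/150 + √6 ≈ 2.9762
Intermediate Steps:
k = -1/150 ≈ -0.0066667
r(N) = √6
-79*k + r(13) = -79*(-1/150) + √6 = 79/150 + √6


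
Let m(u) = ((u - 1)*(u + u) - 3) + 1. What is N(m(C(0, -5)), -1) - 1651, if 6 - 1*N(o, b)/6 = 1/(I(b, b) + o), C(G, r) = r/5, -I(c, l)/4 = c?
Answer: -1616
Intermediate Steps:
I(c, l) = -4*c
C(G, r) = r/5 (C(G, r) = r*(⅕) = r/5)
m(u) = -2 + 2*u*(-1 + u) (m(u) = ((-1 + u)*(2*u) - 3) + 1 = (2*u*(-1 + u) - 3) + 1 = (-3 + 2*u*(-1 + u)) + 1 = -2 + 2*u*(-1 + u))
N(o, b) = 36 - 6/(o - 4*b) (N(o, b) = 36 - 6/(-4*b + o) = 36 - 6/(o - 4*b))
N(m(C(0, -5)), -1) - 1651 = 6*(1 - 6*(-2 - 2*(-5)/5 + 2*((⅕)*(-5))²) + 24*(-1))/(-(-2 - 2*(-5)/5 + 2*((⅕)*(-5))²) + 4*(-1)) - 1651 = 6*(1 - 6*(-2 - 2*(-1) + 2*(-1)²) - 24)/(-(-2 - 2*(-1) + 2*(-1)²) - 4) - 1651 = 6*(1 - 6*(-2 + 2 + 2*1) - 24)/(-(-2 + 2 + 2*1) - 4) - 1651 = 6*(1 - 6*(-2 + 2 + 2) - 24)/(-(-2 + 2 + 2) - 4) - 1651 = 6*(1 - 6*2 - 24)/(-1*2 - 4) - 1651 = 6*(1 - 12 - 24)/(-2 - 4) - 1651 = 6*(-35)/(-6) - 1651 = 6*(-⅙)*(-35) - 1651 = 35 - 1651 = -1616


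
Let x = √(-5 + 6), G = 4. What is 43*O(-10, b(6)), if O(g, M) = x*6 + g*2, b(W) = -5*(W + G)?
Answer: -602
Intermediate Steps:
b(W) = -20 - 5*W (b(W) = -5*(W + 4) = -5*(4 + W) = -20 - 5*W)
x = 1 (x = √1 = 1)
O(g, M) = 6 + 2*g (O(g, M) = 1*6 + g*2 = 6 + 2*g)
43*O(-10, b(6)) = 43*(6 + 2*(-10)) = 43*(6 - 20) = 43*(-14) = -602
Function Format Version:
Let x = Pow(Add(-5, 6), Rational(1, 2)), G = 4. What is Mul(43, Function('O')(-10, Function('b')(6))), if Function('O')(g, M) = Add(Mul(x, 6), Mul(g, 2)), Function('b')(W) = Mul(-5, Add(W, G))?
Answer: -602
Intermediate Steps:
Function('b')(W) = Add(-20, Mul(-5, W)) (Function('b')(W) = Mul(-5, Add(W, 4)) = Mul(-5, Add(4, W)) = Add(-20, Mul(-5, W)))
x = 1 (x = Pow(1, Rational(1, 2)) = 1)
Function('O')(g, M) = Add(6, Mul(2, g)) (Function('O')(g, M) = Add(Mul(1, 6), Mul(g, 2)) = Add(6, Mul(2, g)))
Mul(43, Function('O')(-10, Function('b')(6))) = Mul(43, Add(6, Mul(2, -10))) = Mul(43, Add(6, -20)) = Mul(43, -14) = -602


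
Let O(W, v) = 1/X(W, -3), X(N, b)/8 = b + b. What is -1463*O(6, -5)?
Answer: 1463/48 ≈ 30.479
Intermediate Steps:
X(N, b) = 16*b (X(N, b) = 8*(b + b) = 8*(2*b) = 16*b)
O(W, v) = -1/48 (O(W, v) = 1/(16*(-3)) = 1/(-48) = -1/48)
-1463*O(6, -5) = -1463*(-1)/48 = -77*(-19/48) = 1463/48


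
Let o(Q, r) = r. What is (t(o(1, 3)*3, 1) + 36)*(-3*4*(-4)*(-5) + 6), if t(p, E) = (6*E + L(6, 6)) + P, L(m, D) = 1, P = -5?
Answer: -8892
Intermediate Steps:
t(p, E) = -4 + 6*E (t(p, E) = (6*E + 1) - 5 = (1 + 6*E) - 5 = -4 + 6*E)
(t(o(1, 3)*3, 1) + 36)*(-3*4*(-4)*(-5) + 6) = ((-4 + 6*1) + 36)*(-3*4*(-4)*(-5) + 6) = ((-4 + 6) + 36)*(-(-48)*(-5) + 6) = (2 + 36)*(-3*80 + 6) = 38*(-240 + 6) = 38*(-234) = -8892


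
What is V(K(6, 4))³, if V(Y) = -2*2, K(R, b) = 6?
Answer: -64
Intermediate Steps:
V(Y) = -4
V(K(6, 4))³ = (-4)³ = -64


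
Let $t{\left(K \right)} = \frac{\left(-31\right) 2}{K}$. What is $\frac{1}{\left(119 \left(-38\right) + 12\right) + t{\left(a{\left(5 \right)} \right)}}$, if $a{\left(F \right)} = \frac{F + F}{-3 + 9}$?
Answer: $- \frac{5}{22736} \approx -0.00021992$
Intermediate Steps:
$a{\left(F \right)} = \frac{F}{3}$ ($a{\left(F \right)} = \frac{2 F}{6} = 2 F \frac{1}{6} = \frac{F}{3}$)
$t{\left(K \right)} = - \frac{62}{K}$
$\frac{1}{\left(119 \left(-38\right) + 12\right) + t{\left(a{\left(5 \right)} \right)}} = \frac{1}{\left(119 \left(-38\right) + 12\right) - \frac{62}{\frac{1}{3} \cdot 5}} = \frac{1}{\left(-4522 + 12\right) - \frac{62}{\frac{5}{3}}} = \frac{1}{-4510 - \frac{186}{5}} = \frac{1}{- \frac{22736}{5}} = - \frac{5}{22736}$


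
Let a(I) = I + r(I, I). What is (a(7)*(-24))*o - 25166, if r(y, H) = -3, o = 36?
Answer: -28622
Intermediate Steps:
a(I) = -3 + I (a(I) = I - 3 = -3 + I)
(a(7)*(-24))*o - 25166 = ((-3 + 7)*(-24))*36 - 25166 = (4*(-24))*36 - 25166 = -96*36 - 25166 = -3456 - 25166 = -28622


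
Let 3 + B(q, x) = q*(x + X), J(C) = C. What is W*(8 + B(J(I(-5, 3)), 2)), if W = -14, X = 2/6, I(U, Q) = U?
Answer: 280/3 ≈ 93.333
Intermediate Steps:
X = 1/3 (X = 2*(1/6) = 1/3 ≈ 0.33333)
B(q, x) = -3 + q*(1/3 + x) (B(q, x) = -3 + q*(x + 1/3) = -3 + q*(1/3 + x))
W*(8 + B(J(I(-5, 3)), 2)) = -14*(8 + (-3 + (1/3)*(-5) - 5*2)) = -14*(8 + (-3 - 5/3 - 10)) = -14*(8 - 44/3) = -14*(-20/3) = 280/3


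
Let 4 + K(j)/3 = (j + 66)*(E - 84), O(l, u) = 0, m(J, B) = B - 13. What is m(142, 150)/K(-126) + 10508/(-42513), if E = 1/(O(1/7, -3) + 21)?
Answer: -9638591/40481568 ≈ -0.23810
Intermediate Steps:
m(J, B) = -13 + B
E = 1/21 (E = 1/(0 + 21) = 1/21 ≈ 0.047619)
K(j) = -116442/7 - 1763*j/7 (K(j) = -12 + 3*((j + 66)*(1/21 - 84)) = -12 + 3*((66 + j)*(-1763/21)) = -12 + 3*(-38786/7 - 1763*j/21) = -12 + (-116358/7 - 1763*j/7) = -116442/7 - 1763*j/7)
m(142, 150)/K(-126) + 10508/(-42513) = (-13 + 150)/(-116442/7 - 1763/7*(-126)) + 10508/(-42513) = 137/(-116442/7 + 31734) + 10508*(-1/42513) = 137/(105696/7) - 284/1149 = 137*(7/105696) - 284/1149 = 959/105696 - 284/1149 = -9638591/40481568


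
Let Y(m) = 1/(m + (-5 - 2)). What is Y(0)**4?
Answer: 1/2401 ≈ 0.00041649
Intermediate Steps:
Y(m) = 1/(-7 + m) (Y(m) = 1/(m - 7) = 1/(-7 + m))
Y(0)**4 = (1/(-7 + 0))**4 = (1/(-7))**4 = (-1/7)**4 = 1/2401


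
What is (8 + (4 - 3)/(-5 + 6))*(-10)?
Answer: -90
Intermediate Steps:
(8 + (4 - 3)/(-5 + 6))*(-10) = (8 + 1/1)*(-10) = (8 + 1*1)*(-10) = (8 + 1)*(-10) = 9*(-10) = -90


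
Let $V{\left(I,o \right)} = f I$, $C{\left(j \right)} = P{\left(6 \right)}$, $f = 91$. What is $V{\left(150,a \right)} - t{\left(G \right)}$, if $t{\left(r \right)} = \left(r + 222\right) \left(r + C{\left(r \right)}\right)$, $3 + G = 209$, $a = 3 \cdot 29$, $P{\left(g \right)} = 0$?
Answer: $-74518$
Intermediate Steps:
$C{\left(j \right)} = 0$
$a = 87$
$V{\left(I,o \right)} = 91 I$
$G = 206$ ($G = -3 + 209 = 206$)
$t{\left(r \right)} = r \left(222 + r\right)$ ($t{\left(r \right)} = \left(r + 222\right) \left(r + 0\right) = \left(222 + r\right) r = r \left(222 + r\right)$)
$V{\left(150,a \right)} - t{\left(G \right)} = 91 \cdot 150 - 206 \left(222 + 206\right) = 13650 - 206 \cdot 428 = 13650 - 88168 = -74518$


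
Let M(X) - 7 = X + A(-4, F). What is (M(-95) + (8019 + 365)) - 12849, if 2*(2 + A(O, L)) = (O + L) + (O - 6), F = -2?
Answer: -4563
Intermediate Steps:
A(O, L) = -5 + O + L/2 (A(O, L) = -2 + ((O + L) + (O - 6))/2 = -2 + ((L + O) + (-6 + O))/2 = -2 + (-6 + L + 2*O)/2 = -2 + (-3 + O + L/2) = -5 + O + L/2)
M(X) = -3 + X (M(X) = 7 + (X + (-5 - 4 + (½)*(-2))) = 7 + (X + (-5 - 4 - 1)) = 7 + (X - 10) = 7 + (-10 + X) = -3 + X)
(M(-95) + (8019 + 365)) - 12849 = ((-3 - 95) + (8019 + 365)) - 12849 = (-98 + 8384) - 12849 = 8286 - 12849 = -4563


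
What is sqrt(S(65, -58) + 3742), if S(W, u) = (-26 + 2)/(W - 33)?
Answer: sqrt(14965)/2 ≈ 61.166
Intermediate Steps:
S(W, u) = -24/(-33 + W)
sqrt(S(65, -58) + 3742) = sqrt(-24/(-33 + 65) + 3742) = sqrt(-24/32 + 3742) = sqrt(-24*1/32 + 3742) = sqrt(-3/4 + 3742) = sqrt(14965/4) = sqrt(14965)/2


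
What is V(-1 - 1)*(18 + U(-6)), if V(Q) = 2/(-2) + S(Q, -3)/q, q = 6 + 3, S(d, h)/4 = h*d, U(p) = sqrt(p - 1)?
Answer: 30 + 5*I*sqrt(7)/3 ≈ 30.0 + 4.4096*I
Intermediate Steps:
U(p) = sqrt(-1 + p)
S(d, h) = 4*d*h (S(d, h) = 4*(h*d) = 4*(d*h) = 4*d*h)
q = 9
V(Q) = -1 - 4*Q/3 (V(Q) = 2/(-2) + (4*Q*(-3))/9 = 2*(-1/2) - 12*Q*(1/9) = -1 - 4*Q/3)
V(-1 - 1)*(18 + U(-6)) = (-1 - 4*(-1 - 1)/3)*(18 + sqrt(-1 - 6)) = (-1 - 4/3*(-2))*(18 + sqrt(-7)) = (-1 + 8/3)*(18 + I*sqrt(7)) = 5*(18 + I*sqrt(7))/3 = 30 + 5*I*sqrt(7)/3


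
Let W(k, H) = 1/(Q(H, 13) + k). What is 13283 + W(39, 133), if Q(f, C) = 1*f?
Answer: 2284677/172 ≈ 13283.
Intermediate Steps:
Q(f, C) = f
W(k, H) = 1/(H + k)
13283 + W(39, 133) = 13283 + 1/(133 + 39) = 13283 + 1/172 = 2284677/172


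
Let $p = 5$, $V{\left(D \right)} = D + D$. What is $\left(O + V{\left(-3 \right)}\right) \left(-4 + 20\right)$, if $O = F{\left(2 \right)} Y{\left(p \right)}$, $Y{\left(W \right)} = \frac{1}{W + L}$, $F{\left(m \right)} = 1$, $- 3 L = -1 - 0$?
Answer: $-93$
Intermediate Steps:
$L = \frac{1}{3}$ ($L = - \frac{-1 - 0}{3} = - \frac{-1 + 0}{3} = \left(- \frac{1}{3}\right) \left(-1\right) = \frac{1}{3} \approx 0.33333$)
$V{\left(D \right)} = 2 D$
$Y{\left(W \right)} = \frac{1}{\frac{1}{3} + W}$ ($Y{\left(W \right)} = \frac{1}{W + \frac{1}{3}} = \frac{1}{\frac{1}{3} + W}$)
$O = \frac{3}{16}$ ($O = 1 \frac{3}{1 + 3 \cdot 5} = 1 \frac{3}{1 + 15} = 1 \cdot \frac{3}{16} = \frac{3}{16} \approx 0.1875$)
$\left(O + V{\left(-3 \right)}\right) \left(-4 + 20\right) = \left(\frac{3}{16} + 2 \left(-3\right)\right) \left(-4 + 20\right) = \left(\frac{3}{16} - 6\right) 16 = \left(- \frac{93}{16}\right) 16 = -93$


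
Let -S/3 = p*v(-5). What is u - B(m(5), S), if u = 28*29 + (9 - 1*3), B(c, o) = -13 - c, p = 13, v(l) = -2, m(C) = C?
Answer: 836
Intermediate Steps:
S = 78 (S = -39*(-2) = -3*(-26) = 78)
u = 818 (u = 812 + (9 - 3) = 812 + 6 = 818)
u - B(m(5), S) = 818 - (-13 - 1*5) = 818 - (-13 - 5) = 818 - 1*(-18) = 818 + 18 = 836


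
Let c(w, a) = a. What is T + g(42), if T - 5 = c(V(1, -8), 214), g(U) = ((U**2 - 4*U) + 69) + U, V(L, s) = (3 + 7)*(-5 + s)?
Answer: 1926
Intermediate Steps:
V(L, s) = -50 + 10*s (V(L, s) = 10*(-5 + s) = -50 + 10*s)
g(U) = 69 + U**2 - 3*U (g(U) = (69 + U**2 - 4*U) + U = 69 + U**2 - 3*U)
T = 219 (T = 5 + 214 = 219)
T + g(42) = 219 + (69 + 42**2 - 3*42) = 219 + (69 + 1764 - 126) = 219 + 1707 = 1926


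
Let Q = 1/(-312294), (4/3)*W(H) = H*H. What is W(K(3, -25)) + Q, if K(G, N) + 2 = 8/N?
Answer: 787917137/195183750 ≈ 4.0368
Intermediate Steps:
K(G, N) = -2 + 8/N
W(H) = 3*H²/4 (W(H) = 3*(H*H)/4 = 3*H²/4)
Q = -1/312294 ≈ -3.2021e-6
W(K(3, -25)) + Q = 3*(-2 + 8/(-25))²/4 - 1/312294 = 3*(-2 + 8*(-1/25))²/4 - 1/312294 = 3*(-2 - 8/25)²/4 - 1/312294 = 3*(-58/25)²/4 - 1/312294 = (¾)*(3364/625) - 1/312294 = 2523/625 - 1/312294 = 787917137/195183750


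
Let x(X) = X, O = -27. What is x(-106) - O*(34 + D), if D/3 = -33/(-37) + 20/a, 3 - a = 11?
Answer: 50449/74 ≈ 681.74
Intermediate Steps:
a = -8 (a = 3 - 1*11 = 3 - 11 = -8)
D = -357/74 (D = 3*(-33/(-37) + 20/(-8)) = 3*(-33*(-1/37) + 20*(-1/8)) = 3*(33/37 - 5/2) = 3*(-119/74) = -357/74 ≈ -4.8243)
x(-106) - O*(34 + D) = -106 - (-27)*(34 - 357/74) = -106 - (-27)*2159/74 = -106 - 1*(-58293/74) = -106 + 58293/74 = 50449/74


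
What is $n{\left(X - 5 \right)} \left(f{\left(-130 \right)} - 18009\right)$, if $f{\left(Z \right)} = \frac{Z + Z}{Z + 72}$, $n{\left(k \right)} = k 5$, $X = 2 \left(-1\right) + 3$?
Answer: $\frac{10442620}{29} \approx 3.6009 \cdot 10^{5}$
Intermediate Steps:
$X = 1$ ($X = -2 + 3 = 1$)
$n{\left(k \right)} = 5 k$
$f{\left(Z \right)} = \frac{2 Z}{72 + Z}$
$n{\left(X - 5 \right)} \left(f{\left(-130 \right)} - 18009\right) = 5 \left(1 - 5\right) \left(2 \left(-130\right) \frac{1}{72 - 130} - 18009\right) = 5 \left(-4\right) \left(2 \left(-130\right) \frac{1}{-58} - 18009\right) = - 20 \left(2 \left(-130\right) \left(- \frac{1}{58}\right) - 18009\right) = - 20 \left(\frac{130}{29} - 18009\right) = \left(-20\right) \left(- \frac{522131}{29}\right) = \frac{10442620}{29}$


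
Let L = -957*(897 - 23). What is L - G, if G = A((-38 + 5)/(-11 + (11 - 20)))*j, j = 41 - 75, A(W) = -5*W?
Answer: -1673397/2 ≈ -8.3670e+5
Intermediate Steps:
j = -34
L = -836418 (L = -957*874 = -836418)
G = 561/2 (G = -5*(-38 + 5)/(-11 + (11 - 20))*(-34) = -(-165)/(-11 - 9)*(-34) = -(-165)/(-20)*(-34) = -(-165)*(-1)/20*(-34) = -5*33/20*(-34) = -33/4*(-34) = 561/2 ≈ 280.50)
L - G = -836418 - 1*561/2 = -836418 - 561/2 = -1673397/2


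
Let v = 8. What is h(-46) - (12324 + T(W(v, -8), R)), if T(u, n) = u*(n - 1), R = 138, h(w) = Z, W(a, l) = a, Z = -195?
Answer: -13615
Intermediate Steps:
h(w) = -195
T(u, n) = u*(-1 + n)
h(-46) - (12324 + T(W(v, -8), R)) = -195 - (12324 + 8*(-1 + 138)) = -195 - (12324 + 8*137) = -195 - (12324 + 1096) = -195 - 1*13420 = -195 - 13420 = -13615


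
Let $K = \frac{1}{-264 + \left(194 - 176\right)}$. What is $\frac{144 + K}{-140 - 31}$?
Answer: $- \frac{35423}{42066} \approx -0.84208$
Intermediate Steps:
$K = - \frac{1}{246}$ ($K = \frac{1}{-264 + \left(194 - 176\right)} = \frac{1}{-264 + 18} = \frac{1}{-246} = - \frac{1}{246} \approx -0.004065$)
$\frac{144 + K}{-140 - 31} = \frac{144 - \frac{1}{246}}{-140 - 31} = \frac{35423}{246 \left(-171\right)} = \frac{35423}{246} \left(- \frac{1}{171}\right) = - \frac{35423}{42066}$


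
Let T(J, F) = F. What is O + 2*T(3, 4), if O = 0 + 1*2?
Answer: 10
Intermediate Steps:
O = 2 (O = 0 + 2 = 2)
O + 2*T(3, 4) = 2 + 2*4 = 2 + 8 = 10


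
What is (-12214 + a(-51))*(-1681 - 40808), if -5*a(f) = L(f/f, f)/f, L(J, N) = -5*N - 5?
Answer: 8821622832/17 ≈ 5.1892e+8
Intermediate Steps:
L(J, N) = -5 - 5*N
a(f) = -(-5 - 5*f)/(5*f)
(-12214 + a(-51))*(-1681 - 40808) = (-12214 + (1 - 51)/(-51))*(-1681 - 40808) = (-12214 - 1/51*(-50))*(-42489) = (-12214 + 50/51)*(-42489) = -622864/51*(-42489) = 8821622832/17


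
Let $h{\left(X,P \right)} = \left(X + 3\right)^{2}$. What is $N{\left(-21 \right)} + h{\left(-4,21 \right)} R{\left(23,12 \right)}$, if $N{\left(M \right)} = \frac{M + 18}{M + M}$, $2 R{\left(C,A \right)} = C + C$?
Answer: $\frac{323}{14} \approx 23.071$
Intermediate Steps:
$R{\left(C,A \right)} = C$ ($R{\left(C,A \right)} = \frac{C + C}{2} = \frac{2 C}{2} = C$)
$h{\left(X,P \right)} = \left(3 + X\right)^{2}$
$N{\left(M \right)} = \frac{18 + M}{2 M}$
$N{\left(-21 \right)} + h{\left(-4,21 \right)} R{\left(23,12 \right)} = \frac{18 - 21}{2 \left(-21\right)} + \left(3 - 4\right)^{2} \cdot 23 = \frac{1}{2} \left(- \frac{1}{21}\right) \left(-3\right) + \left(-1\right)^{2} \cdot 23 = \frac{1}{14} + 1 \cdot 23 = \frac{1}{14} + 23 = \frac{323}{14}$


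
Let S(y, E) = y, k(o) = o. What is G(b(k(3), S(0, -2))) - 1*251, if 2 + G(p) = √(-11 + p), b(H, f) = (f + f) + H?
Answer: -253 + 2*I*√2 ≈ -253.0 + 2.8284*I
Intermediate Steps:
b(H, f) = H + 2*f (b(H, f) = 2*f + H = H + 2*f)
G(p) = -2 + √(-11 + p)
G(b(k(3), S(0, -2))) - 1*251 = (-2 + √(-11 + (3 + 2*0))) - 1*251 = (-2 + √(-11 + (3 + 0))) - 251 = (-2 + √(-11 + 3)) - 251 = (-2 + √(-8)) - 251 = (-2 + 2*I*√2) - 251 = -253 + 2*I*√2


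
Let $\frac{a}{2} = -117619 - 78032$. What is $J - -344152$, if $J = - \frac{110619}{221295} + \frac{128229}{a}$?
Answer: $\frac{3311238119539243}{9621464010} \approx 3.4415 \cdot 10^{5}$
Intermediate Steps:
$a = -391302$ ($a = 2 \left(-117619 - 78032\right) = 2 \left(-195651\right) = -391302$)
$J = - \frac{7962430277}{9621464010}$ ($J = - \frac{110619}{221295} + \frac{128229}{-391302} = \left(-110619\right) \frac{1}{221295} + 128229 \left(- \frac{1}{391302}\right) = - \frac{36873}{73765} - \frac{42743}{130434} = - \frac{7962430277}{9621464010} \approx -0.82757$)
$J - -344152 = - \frac{7962430277}{9621464010} - -344152 = - \frac{7962430277}{9621464010} + 344152 = \frac{3311238119539243}{9621464010}$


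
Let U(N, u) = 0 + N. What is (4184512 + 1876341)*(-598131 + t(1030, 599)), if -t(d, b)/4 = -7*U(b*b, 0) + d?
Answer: 57239768502981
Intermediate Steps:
U(N, u) = N
t(d, b) = -4*d + 28*b² (t(d, b) = -4*(-7*b*b + d) = -4*(-7*b² + d) = -4*(d - 7*b²) = -4*d + 28*b²)
(4184512 + 1876341)*(-598131 + t(1030, 599)) = (4184512 + 1876341)*(-598131 + (-4*1030 + 28*599²)) = 6060853*(-598131 + (-4120 + 28*358801)) = 6060853*(-598131 + (-4120 + 10046428)) = 6060853*(-598131 + 10042308) = 6060853*9444177 = 57239768502981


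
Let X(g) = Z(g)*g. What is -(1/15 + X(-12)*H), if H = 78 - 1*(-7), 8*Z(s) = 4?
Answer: 7649/15 ≈ 509.93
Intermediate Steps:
Z(s) = ½ (Z(s) = (⅛)*4 = ½)
X(g) = g/2
H = 85 (H = 78 + 7 = 85)
-(1/15 + X(-12)*H) = -(1/15 + ((½)*(-12))*85) = -(1/15 - 6*85) = -(1/15 - 510) = -1*(-7649/15) = 7649/15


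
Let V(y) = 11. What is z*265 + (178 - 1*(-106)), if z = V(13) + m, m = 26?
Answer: 10089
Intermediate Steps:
z = 37 (z = 11 + 26 = 37)
z*265 + (178 - 1*(-106)) = 37*265 + (178 - 1*(-106)) = 9805 + (178 + 106) = 9805 + 284 = 10089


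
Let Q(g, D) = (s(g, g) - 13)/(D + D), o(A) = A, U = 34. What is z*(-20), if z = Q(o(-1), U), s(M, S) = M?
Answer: 70/17 ≈ 4.1176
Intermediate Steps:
Q(g, D) = (-13 + g)/(2*D) (Q(g, D) = (g - 13)/(D + D) = (-13 + g)/((2*D)) = (-13 + g)*(1/(2*D)) = (-13 + g)/(2*D))
z = -7/34 (z = (½)*(-13 - 1)/34 = (½)*(1/34)*(-14) = -7/34 ≈ -0.20588)
z*(-20) = -7/34*(-20) = 70/17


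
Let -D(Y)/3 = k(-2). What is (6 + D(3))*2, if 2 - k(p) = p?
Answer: -12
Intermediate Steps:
k(p) = 2 - p
D(Y) = -12 (D(Y) = -3*(2 - 1*(-2)) = -3*(2 + 2) = -3*4 = -12)
(6 + D(3))*2 = (6 - 12)*2 = -6*2 = -12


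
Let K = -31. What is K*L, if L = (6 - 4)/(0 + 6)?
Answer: -31/3 ≈ -10.333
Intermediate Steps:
L = ⅓ (L = 2/6 = 2*(⅙) = ⅓ ≈ 0.33333)
K*L = -31*⅓ = -31/3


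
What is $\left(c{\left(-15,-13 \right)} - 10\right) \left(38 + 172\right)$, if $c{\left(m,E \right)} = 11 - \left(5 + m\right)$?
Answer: $2310$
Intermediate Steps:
$c{\left(m,E \right)} = 6 - m$ ($c{\left(m,E \right)} = 11 - \left(5 + m\right) = 6 - m$)
$\left(c{\left(-15,-13 \right)} - 10\right) \left(38 + 172\right) = \left(\left(6 - -15\right) - 10\right) \left(38 + 172\right) = \left(\left(6 + 15\right) - 10\right) 210 = \left(21 - 10\right) 210 = 11 \cdot 210 = 2310$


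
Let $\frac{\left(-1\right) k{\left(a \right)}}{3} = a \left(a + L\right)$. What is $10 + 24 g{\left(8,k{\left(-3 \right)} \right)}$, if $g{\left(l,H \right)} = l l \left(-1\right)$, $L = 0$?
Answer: $-1526$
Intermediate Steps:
$k{\left(a \right)} = - 3 a^{2}$ ($k{\left(a \right)} = - 3 a \left(a + 0\right) = - 3 a a = - 3 a^{2}$)
$g{\left(l,H \right)} = - l^{2}$ ($g{\left(l,H \right)} = l^{2} \left(-1\right) = - l^{2}$)
$10 + 24 g{\left(8,k{\left(-3 \right)} \right)} = 10 + 24 \left(- 8^{2}\right) = 10 + 24 \left(\left(-1\right) 64\right) = 10 + 24 \left(-64\right) = 10 - 1536 = -1526$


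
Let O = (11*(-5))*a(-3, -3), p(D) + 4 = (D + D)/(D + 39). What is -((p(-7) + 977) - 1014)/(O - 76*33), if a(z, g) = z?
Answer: -221/12496 ≈ -0.017686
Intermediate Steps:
p(D) = -4 + 2*D/(39 + D) (p(D) = -4 + (D + D)/(D + 39) = -4 + (2*D)/(39 + D) = -4 + 2*D/(39 + D))
O = 165 (O = (11*(-5))*(-3) = -55*(-3) = 165)
-((p(-7) + 977) - 1014)/(O - 76*33) = -((2*(-78 - 1*(-7))/(39 - 7) + 977) - 1014)/(165 - 76*33) = -((2*(-78 + 7)/32 + 977) - 1014)/(165 - 2508) = -((2*(1/32)*(-71) + 977) - 1014)/(-2343) = -((-71/16 + 977) - 1014)*(-1)/2343 = -(15561/16 - 1014)*(-1)/2343 = -(-663)*(-1)/(16*2343) = -1*221/12496 = -221/12496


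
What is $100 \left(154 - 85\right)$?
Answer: $6900$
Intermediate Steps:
$100 \left(154 - 85\right) = 100 \cdot 69 = 6900$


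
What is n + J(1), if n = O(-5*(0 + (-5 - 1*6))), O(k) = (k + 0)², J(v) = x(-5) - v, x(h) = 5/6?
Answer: 18149/6 ≈ 3024.8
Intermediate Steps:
x(h) = ⅚ (x(h) = 5*(⅙) = ⅚)
J(v) = ⅚ - v
O(k) = k²
n = 3025 (n = (-5*(0 + (-5 - 1*6)))² = (-5*(0 + (-5 - 6)))² = (-5*(0 - 11))² = (-5*(-11))² = 55² = 3025)
n + J(1) = 3025 + (⅚ - 1*1) = 3025 + (⅚ - 1) = 3025 - ⅙ = 18149/6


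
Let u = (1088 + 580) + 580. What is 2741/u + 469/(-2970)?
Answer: 3543229/3338280 ≈ 1.0614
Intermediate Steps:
u = 2248 (u = 1668 + 580 = 2248)
2741/u + 469/(-2970) = 2741/2248 + 469/(-2970) = 2741*(1/2248) + 469*(-1/2970) = 2741/2248 - 469/2970 = 3543229/3338280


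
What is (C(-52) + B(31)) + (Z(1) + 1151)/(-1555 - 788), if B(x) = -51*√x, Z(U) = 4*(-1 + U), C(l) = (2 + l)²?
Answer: 5856349/2343 - 51*√31 ≈ 2215.6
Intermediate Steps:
Z(U) = -4 + 4*U
(C(-52) + B(31)) + (Z(1) + 1151)/(-1555 - 788) = ((2 - 52)² - 51*√31) + ((-4 + 4*1) + 1151)/(-1555 - 788) = ((-50)² - 51*√31) + ((-4 + 4) + 1151)/(-2343) = (2500 - 51*√31) + (0 + 1151)*(-1/2343) = (2500 - 51*√31) + 1151*(-1/2343) = (2500 - 51*√31) - 1151/2343 = 5856349/2343 - 51*√31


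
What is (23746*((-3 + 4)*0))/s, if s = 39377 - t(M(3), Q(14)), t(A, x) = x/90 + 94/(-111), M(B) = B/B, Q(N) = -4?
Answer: 0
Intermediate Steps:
M(B) = 1
t(A, x) = -94/111 + x/90 (t(A, x) = x*(1/90) + 94*(-1/111) = x/90 - 94/111 = -94/111 + x/90)
s = 65564189/1665 (s = 39377 - (-94/111 + (1/90)*(-4)) = 39377 - (-94/111 - 2/45) = 39377 - 1*(-1484/1665) = 39377 + 1484/1665 = 65564189/1665 ≈ 39378.)
(23746*((-3 + 4)*0))/s = (23746*((-3 + 4)*0))/(65564189/1665) = (23746*(1*0))*(1665/65564189) = (23746*0)*(1665/65564189) = 0*(1665/65564189) = 0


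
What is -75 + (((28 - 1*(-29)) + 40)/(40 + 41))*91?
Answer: 2752/81 ≈ 33.975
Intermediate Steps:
-75 + (((28 - 1*(-29)) + 40)/(40 + 41))*91 = -75 + (((28 + 29) + 40)/81)*91 = -75 + ((57 + 40)*(1/81))*91 = -75 + (97*(1/81))*91 = -75 + (97/81)*91 = -75 + 8827/81 = 2752/81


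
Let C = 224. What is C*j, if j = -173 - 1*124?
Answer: -66528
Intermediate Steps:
j = -297 (j = -173 - 124 = -297)
C*j = 224*(-297) = -66528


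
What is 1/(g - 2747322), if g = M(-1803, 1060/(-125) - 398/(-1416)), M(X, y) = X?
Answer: -1/2749125 ≈ -3.6375e-7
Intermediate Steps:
g = -1803
1/(g - 2747322) = 1/(-1803 - 2747322) = 1/(-2749125) = -1/2749125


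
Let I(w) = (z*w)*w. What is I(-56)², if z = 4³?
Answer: 40282095616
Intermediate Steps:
z = 64
I(w) = 64*w² (I(w) = (64*w)*w = 64*w²)
I(-56)² = (64*(-56)²)² = (64*3136)² = 200704² = 40282095616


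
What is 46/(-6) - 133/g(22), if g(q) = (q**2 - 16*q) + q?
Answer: -563/66 ≈ -8.5303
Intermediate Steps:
g(q) = q**2 - 15*q
46/(-6) - 133/g(22) = 46/(-6) - 133*1/(22*(-15 + 22)) = 46*(-1/6) - 133/(22*7) = -23/3 - 133/154 = -23/3 - 133*1/154 = -23/3 - 19/22 = -563/66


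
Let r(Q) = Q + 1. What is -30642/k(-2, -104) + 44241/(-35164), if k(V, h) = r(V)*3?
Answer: 359120855/35164 ≈ 10213.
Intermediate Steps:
r(Q) = 1 + Q
k(V, h) = 3 + 3*V (k(V, h) = (1 + V)*3 = 3 + 3*V)
-30642/k(-2, -104) + 44241/(-35164) = -30642/(3 + 3*(-2)) + 44241/(-35164) = -30642/(3 - 6) + 44241*(-1/35164) = -30642/(-3) - 44241/35164 = -30642*(-1/3) - 44241/35164 = 10214 - 44241/35164 = 359120855/35164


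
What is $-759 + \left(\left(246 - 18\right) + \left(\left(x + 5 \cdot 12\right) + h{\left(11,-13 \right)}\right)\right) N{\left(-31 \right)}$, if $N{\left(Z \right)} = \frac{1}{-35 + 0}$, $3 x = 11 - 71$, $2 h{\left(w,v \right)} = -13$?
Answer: $- \frac{53653}{70} \approx -766.47$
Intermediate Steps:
$h{\left(w,v \right)} = - \frac{13}{2}$ ($h{\left(w,v \right)} = \frac{1}{2} \left(-13\right) = - \frac{13}{2}$)
$x = -20$ ($x = \frac{11 - 71}{3} = \frac{1}{3} \left(-60\right) = -20$)
$N{\left(Z \right)} = - \frac{1}{35}$ ($N{\left(Z \right)} = \frac{1}{-35} = - \frac{1}{35}$)
$-759 + \left(\left(246 - 18\right) + \left(\left(x + 5 \cdot 12\right) + h{\left(11,-13 \right)}\right)\right) N{\left(-31 \right)} = -759 + \left(\left(246 - 18\right) + \left(\left(-20 + 5 \cdot 12\right) - \frac{13}{2}\right)\right) \left(- \frac{1}{35}\right) = -759 + \left(228 + \left(\left(-20 + 60\right) - \frac{13}{2}\right)\right) \left(- \frac{1}{35}\right) = -759 + \left(228 + \left(40 - \frac{13}{2}\right)\right) \left(- \frac{1}{35}\right) = -759 + \left(228 + \frac{67}{2}\right) \left(- \frac{1}{35}\right) = -759 + \frac{523}{2} \left(- \frac{1}{35}\right) = -759 - \frac{523}{70} = - \frac{53653}{70}$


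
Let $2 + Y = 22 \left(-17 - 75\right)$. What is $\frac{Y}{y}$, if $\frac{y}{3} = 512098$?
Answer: $- \frac{1013}{768147} \approx -0.0013188$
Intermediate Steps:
$y = 1536294$ ($y = 3 \cdot 512098 = 1536294$)
$Y = -2026$ ($Y = -2 + 22 \left(-17 - 75\right) = -2 + 22 \left(-92\right) = -2 - 2024 = -2026$)
$\frac{Y}{y} = - \frac{2026}{1536294} = \left(-2026\right) \frac{1}{1536294} = - \frac{1013}{768147}$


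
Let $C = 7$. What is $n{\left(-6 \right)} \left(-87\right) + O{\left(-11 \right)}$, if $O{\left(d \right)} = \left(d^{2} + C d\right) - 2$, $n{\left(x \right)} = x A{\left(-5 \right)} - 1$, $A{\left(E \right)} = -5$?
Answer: $-2481$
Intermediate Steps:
$n{\left(x \right)} = -1 - 5 x$ ($n{\left(x \right)} = x \left(-5\right) - 1 = - 5 x - 1 = -1 - 5 x$)
$O{\left(d \right)} = -2 + d^{2} + 7 d$ ($O{\left(d \right)} = \left(d^{2} + 7 d\right) - 2 = -2 + d^{2} + 7 d$)
$n{\left(-6 \right)} \left(-87\right) + O{\left(-11 \right)} = \left(-1 - -30\right) \left(-87\right) + \left(-2 + \left(-11\right)^{2} + 7 \left(-11\right)\right) = \left(-1 + 30\right) \left(-87\right) - -42 = 29 \left(-87\right) + 42 = -2523 + 42 = -2481$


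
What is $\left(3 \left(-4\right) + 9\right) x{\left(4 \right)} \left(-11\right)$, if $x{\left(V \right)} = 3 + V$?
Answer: $231$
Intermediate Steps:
$\left(3 \left(-4\right) + 9\right) x{\left(4 \right)} \left(-11\right) = \left(3 \left(-4\right) + 9\right) \left(3 + 4\right) \left(-11\right) = \left(-12 + 9\right) 7 \left(-11\right) = \left(-3\right) 7 \left(-11\right) = \left(-21\right) \left(-11\right) = 231$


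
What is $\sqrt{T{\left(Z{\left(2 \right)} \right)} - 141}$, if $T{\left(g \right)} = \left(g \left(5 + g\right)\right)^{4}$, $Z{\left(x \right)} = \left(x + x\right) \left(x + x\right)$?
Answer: $5 \sqrt{509820267} \approx 1.129 \cdot 10^{5}$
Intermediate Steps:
$Z{\left(x \right)} = 4 x^{2}$ ($Z{\left(x \right)} = 2 x 2 x = 4 x^{2}$)
$T{\left(g \right)} = g^{4} \left(5 + g\right)^{4}$
$\sqrt{T{\left(Z{\left(2 \right)} \right)} - 141} = \sqrt{\left(4 \cdot 2^{2}\right)^{4} \left(5 + 4 \cdot 2^{2}\right)^{4} - 141} = \sqrt{\left(4 \cdot 4\right)^{4} \left(5 + 4 \cdot 4\right)^{4} + \left(-2121 + 1980\right)} = \sqrt{16^{4} \left(5 + 16\right)^{4} - 141} = \sqrt{65536 \cdot 21^{4} - 141} = \sqrt{65536 \cdot 194481 - 141} = \sqrt{12745506816 - 141} = \sqrt{12745506675} = 5 \sqrt{509820267}$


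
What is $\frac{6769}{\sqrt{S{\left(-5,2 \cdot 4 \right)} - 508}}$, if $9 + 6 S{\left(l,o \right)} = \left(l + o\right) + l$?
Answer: $- \frac{967 i \sqrt{18354}}{437} \approx - 299.79 i$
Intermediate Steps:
$S{\left(l,o \right)} = - \frac{3}{2} + \frac{l}{3} + \frac{o}{6}$ ($S{\left(l,o \right)} = - \frac{3}{2} + \frac{\left(l + o\right) + l}{6} = - \frac{3}{2} + \frac{o + 2 l}{6} = - \frac{3}{2} + \left(\frac{l}{3} + \frac{o}{6}\right) = - \frac{3}{2} + \frac{l}{3} + \frac{o}{6}$)
$\frac{6769}{\sqrt{S{\left(-5,2 \cdot 4 \right)} - 508}} = \frac{6769}{\sqrt{\left(- \frac{3}{2} + \frac{1}{3} \left(-5\right) + \frac{2 \cdot 4}{6}\right) - 508}} = \frac{6769}{\sqrt{\left(- \frac{3}{2} - \frac{5}{3} + \frac{1}{6} \cdot 8\right) - 508}} = \frac{6769}{\sqrt{\left(- \frac{3}{2} - \frac{5}{3} + \frac{4}{3}\right) - 508}} = \frac{6769}{\sqrt{- \frac{11}{6} - 508}} = \frac{6769}{\sqrt{- \frac{3059}{6}}} = \frac{6769}{\frac{1}{6} i \sqrt{18354}} = 6769 \left(- \frac{i \sqrt{18354}}{3059}\right) = - \frac{967 i \sqrt{18354}}{437}$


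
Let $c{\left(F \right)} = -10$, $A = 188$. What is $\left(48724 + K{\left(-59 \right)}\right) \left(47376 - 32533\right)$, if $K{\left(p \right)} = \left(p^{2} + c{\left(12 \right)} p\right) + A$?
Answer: $786426669$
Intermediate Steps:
$K{\left(p \right)} = 188 + p^{2} - 10 p$ ($K{\left(p \right)} = \left(p^{2} - 10 p\right) + 188 = 188 + p^{2} - 10 p$)
$\left(48724 + K{\left(-59 \right)}\right) \left(47376 - 32533\right) = \left(48724 + \left(188 + \left(-59\right)^{2} - -590\right)\right) \left(47376 - 32533\right) = \left(48724 + \left(188 + 3481 + 590\right)\right) 14843 = \left(48724 + 4259\right) 14843 = 52983 \cdot 14843 = 786426669$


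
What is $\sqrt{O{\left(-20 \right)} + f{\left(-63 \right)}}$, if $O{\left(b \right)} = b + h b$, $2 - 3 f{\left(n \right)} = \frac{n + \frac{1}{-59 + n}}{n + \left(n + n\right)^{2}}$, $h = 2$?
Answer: $\frac{i \sqrt{220819401723102}}{1929186} \approx 7.7027 i$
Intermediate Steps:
$f{\left(n \right)} = \frac{2}{3} - \frac{n + \frac{1}{-59 + n}}{3 \left(n + 4 n^{2}\right)}$ ($f{\left(n \right)} = \frac{2}{3} - \frac{\left(n + \frac{1}{-59 + n}\right) \frac{1}{n + \left(n + n\right)^{2}}}{3} = \frac{2}{3} - \frac{\left(n + \frac{1}{-59 + n}\right) \frac{1}{n + \left(2 n\right)^{2}}}{3} = \frac{2}{3} - \frac{\left(n + \frac{1}{-59 + n}\right) \frac{1}{n + 4 n^{2}}}{3} = \frac{2}{3} - \frac{\frac{1}{n + 4 n^{2}} \left(n + \frac{1}{-59 + n}\right)}{3} = \frac{2}{3} - \frac{n + \frac{1}{-59 + n}}{3 \left(n + 4 n^{2}\right)}$)
$O{\left(b \right)} = 3 b$ ($O{\left(b \right)} = b + 2 b = 3 b$)
$\sqrt{O{\left(-20 \right)} + f{\left(-63 \right)}} = \sqrt{3 \left(-20\right) + \frac{1 - 8 \left(-63\right)^{3} + 59 \left(-63\right) + 471 \left(-63\right)^{2}}{3 \left(-63\right) \left(59 - 4 \left(-63\right)^{2} + 235 \left(-63\right)\right)}} = \sqrt{-60 + \frac{1}{3} \left(- \frac{1}{63}\right) \frac{1}{59 - 15876 - 14805} \left(1 - -2000376 - 3717 + 471 \cdot 3969\right)} = \sqrt{-60 + \frac{1}{3} \left(- \frac{1}{63}\right) \frac{1}{59 - 15876 - 14805} \left(1 + 2000376 - 3717 + 1869399\right)} = \sqrt{-60 + \frac{1}{3} \left(- \frac{1}{63}\right) \frac{1}{-30622} \cdot 3866059} = \sqrt{-60 + \frac{1}{3} \left(- \frac{1}{63}\right) \left(- \frac{1}{30622}\right) 3866059} = \sqrt{-60 + \frac{3866059}{5787558}} = \sqrt{- \frac{343387421}{5787558}} = \frac{i \sqrt{220819401723102}}{1929186}$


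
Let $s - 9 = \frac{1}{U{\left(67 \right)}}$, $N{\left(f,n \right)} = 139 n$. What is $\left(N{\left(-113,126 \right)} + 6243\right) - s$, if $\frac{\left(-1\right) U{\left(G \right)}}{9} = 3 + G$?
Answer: $\frac{14961241}{630} \approx 23748.0$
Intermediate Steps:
$U{\left(G \right)} = -27 - 9 G$ ($U{\left(G \right)} = - 9 \left(3 + G\right) = -27 - 9 G$)
$s = \frac{5669}{630}$ ($s = 9 + \frac{1}{-27 - 603} = 9 + \frac{1}{-630} = 9 - \frac{1}{630} = \frac{5669}{630} \approx 8.9984$)
$\left(N{\left(-113,126 \right)} + 6243\right) - s = \left(139 \cdot 126 + 6243\right) - \frac{5669}{630} = \left(17514 + 6243\right) - \frac{5669}{630} = 23757 - \frac{5669}{630} = \frac{14961241}{630}$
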